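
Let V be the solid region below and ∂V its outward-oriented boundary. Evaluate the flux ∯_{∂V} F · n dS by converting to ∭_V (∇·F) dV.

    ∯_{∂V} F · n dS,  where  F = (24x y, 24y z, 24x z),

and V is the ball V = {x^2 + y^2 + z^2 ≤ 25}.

By the divergence theorem,

    ∯_{∂V} F · n dS = ∭_V (∇ · F) dV.

Compute the divergence:
    ∇ · F = ∂F_x/∂x + ∂F_y/∂y + ∂F_z/∂z = 24y + 24z + 24x = 24x + 24y + 24z.

In spherical coordinates, x = ρ sin(φ) cos(θ), y = ρ sin(φ) sin(θ), z = ρ cos(φ), dV = ρ^2 sin(φ) dρ dφ dθ, with 0 ≤ ρ ≤ 5, 0 ≤ φ ≤ π, 0 ≤ θ ≤ 2π.

The integrand, after substitution and multiplying by the volume element, becomes (24ρ (sqrt(2)sin(φ)sin(θ + π/4) + cos(φ))) · ρ^2 sin(φ), so

    ∭_V (∇·F) dV = ∫_0^{2π} ∫_0^{π} ∫_0^{5} (24ρ (sqrt(2)sin(φ)sin(θ + π/4) + cos(φ))) · ρ^2 sin(φ) dρ dφ dθ.

Inner (ρ from 0 to 5): 3750(sqrt(2)sin(φ)sin(θ + π/4) + cos(φ))sin(φ).
Middle (φ from 0 to π): 1875sqrt(2)π sin(θ + π/4).
Outer (θ from 0 to 2π): 0.

Therefore ∯_{∂V} F · n dS = 0.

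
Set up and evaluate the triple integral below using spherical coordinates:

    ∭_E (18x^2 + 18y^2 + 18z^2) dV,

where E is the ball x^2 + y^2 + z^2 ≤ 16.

In spherical coordinates, x = ρ sin(φ) cos(θ), y = ρ sin(φ) sin(θ), z = ρ cos(φ), and dV = ρ^2 sin(φ) dρ dφ dθ.

The integrand becomes 18ρ^2, so

    ∭_E (18x^2 + 18y^2 + 18z^2) dV = ∫_{0}^{2π} ∫_{0}^{π} ∫_{0}^{4} (18ρ^2) · ρ^2 sin(φ) dρ dφ dθ.

Inner (ρ): 18432sin(φ)/5.
Middle (φ): 36864/5.
Outer (θ): 73728π/5.

Therefore the triple integral equals 73728π/5.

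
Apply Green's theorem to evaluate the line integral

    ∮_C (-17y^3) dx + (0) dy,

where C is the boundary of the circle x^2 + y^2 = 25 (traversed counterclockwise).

Green's theorem converts the closed line integral into a double integral over the enclosed region D:

    ∮_C P dx + Q dy = ∬_D (∂Q/∂x - ∂P/∂y) dA.

Here P = -17y^3, Q = 0, so

    ∂Q/∂x = 0,    ∂P/∂y = -51y^2,
    ∂Q/∂x - ∂P/∂y = 51y^2.

D is the region x^2 + y^2 ≤ 25. Evaluating the double integral:

In polar coordinates (x = r cos θ, y = r sin θ, dA = r dr dθ) the integrand becomes 51r^2sin(θ)^2, so

    ∬_D (51y^2) dA = ∫_0^{2π} ∫_0^{5} (51r^2sin(θ)^2) · r dr dθ.

Inner (r from 0 to 5): 31875sin(θ)^2/4.
Outer (θ from 0 to 2π): 31875π/4.

Therefore ∮_C P dx + Q dy = 31875π/4.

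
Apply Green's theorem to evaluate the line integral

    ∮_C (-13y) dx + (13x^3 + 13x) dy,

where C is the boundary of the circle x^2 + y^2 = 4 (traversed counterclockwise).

Green's theorem converts the closed line integral into a double integral over the enclosed region D:

    ∮_C P dx + Q dy = ∬_D (∂Q/∂x - ∂P/∂y) dA.

Here P = -13y, Q = 13x^3 + 13x, so

    ∂Q/∂x = 39x^2 + 13,    ∂P/∂y = -13,
    ∂Q/∂x - ∂P/∂y = 39x^2 + 26.

D is the region x^2 + y^2 ≤ 4. Evaluating the double integral:

In polar coordinates (x = r cos θ, y = r sin θ, dA = r dr dθ) the integrand becomes 39r^2cos(θ)^2 + 26, so

    ∬_D (39x^2 + 26) dA = ∫_0^{2π} ∫_0^{2} (39r^2cos(θ)^2 + 26) · r dr dθ.

Inner (r from 0 to 2): 156cos(θ)^2 + 52.
Outer (θ from 0 to 2π): 260π.

Therefore ∮_C P dx + Q dy = 260π.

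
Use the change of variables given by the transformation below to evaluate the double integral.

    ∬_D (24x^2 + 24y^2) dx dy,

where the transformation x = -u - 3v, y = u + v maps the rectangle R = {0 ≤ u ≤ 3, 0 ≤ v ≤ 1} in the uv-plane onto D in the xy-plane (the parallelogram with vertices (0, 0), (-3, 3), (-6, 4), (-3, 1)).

Compute the Jacobian determinant of (x, y) with respect to (u, v):

    ∂(x,y)/∂(u,v) = | -1  -3 | = (-1)(1) - (-3)(1) = 2.
                   | 1  1 |

Its absolute value is |J| = 2 (the area scaling factor).

Substituting x = -u - 3v, y = u + v into the integrand,

    24x^2 + 24y^2 → 48u^2 + 192u v + 240v^2,

so the integral becomes

    ∬_R (48u^2 + 192u v + 240v^2) · |J| du dv = ∫_0^3 ∫_0^1 (96u^2 + 384u v + 480v^2) dv du.

Inner (v): 96u^2 + 192u + 160.
Outer (u): 2208.

Therefore ∬_D (24x^2 + 24y^2) dx dy = 2208.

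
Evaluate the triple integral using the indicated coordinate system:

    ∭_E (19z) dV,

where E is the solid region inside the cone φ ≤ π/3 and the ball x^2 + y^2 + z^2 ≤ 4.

In spherical coordinates, x = ρ sin(φ) cos(θ), y = ρ sin(φ) sin(θ), z = ρ cos(φ), and dV = ρ^2 sin(φ) dρ dφ dθ.

The integrand becomes 19ρ cos(φ), so

    ∭_E (19z) dV = ∫_{0}^{2π} ∫_{0}^{π/3} ∫_{0}^{2} (19ρ cos(φ)) · ρ^2 sin(φ) dρ dφ dθ.

Inner (ρ): 38sin(2φ).
Middle (φ): 57/2.
Outer (θ): 57π.

Therefore the triple integral equals 57π.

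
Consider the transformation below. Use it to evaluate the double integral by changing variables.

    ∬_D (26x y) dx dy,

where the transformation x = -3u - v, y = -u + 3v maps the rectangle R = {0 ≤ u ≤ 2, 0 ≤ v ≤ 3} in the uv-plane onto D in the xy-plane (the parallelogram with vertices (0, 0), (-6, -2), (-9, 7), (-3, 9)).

Compute the Jacobian determinant of (x, y) with respect to (u, v):

    ∂(x,y)/∂(u,v) = | -3  -1 | = (-3)(3) - (-1)(-1) = -10.
                   | -1  3 |

Its absolute value is |J| = 10 (the area scaling factor).

Substituting x = -3u - v, y = -u + 3v into the integrand,

    26x y → 78u^2 - 208u v - 78v^2,

so the integral becomes

    ∬_R (78u^2 - 208u v - 78v^2) · |J| du dv = ∫_0^2 ∫_0^3 (780u^2 - 2080u v - 780v^2) dv du.

Inner (v): 2340u^2 - 9360u - 7020.
Outer (u): -26520.

Therefore ∬_D (26x y) dx dy = -26520.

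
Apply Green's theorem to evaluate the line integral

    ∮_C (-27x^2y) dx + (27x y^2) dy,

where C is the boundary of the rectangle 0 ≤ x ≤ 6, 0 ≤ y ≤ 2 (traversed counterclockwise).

Green's theorem converts the closed line integral into a double integral over the enclosed region D:

    ∮_C P dx + Q dy = ∬_D (∂Q/∂x - ∂P/∂y) dA.

Here P = -27x^2y, Q = 27x y^2, so

    ∂Q/∂x = 27y^2,    ∂P/∂y = -27x^2,
    ∂Q/∂x - ∂P/∂y = 27x^2 + 27y^2.

D is the region 0 ≤ x ≤ 6, 0 ≤ y ≤ 2. Evaluating the double integral:

    ∬_D (27x^2 + 27y^2) dA = ∫_0^{6} ∫_0^{2} (27x^2 + 27y^2) dy dx.

Inner (y from 0 to 2): 54x^2 + 72.
Outer (x from 0 to 6): 4320.

Therefore ∮_C P dx + Q dy = 4320.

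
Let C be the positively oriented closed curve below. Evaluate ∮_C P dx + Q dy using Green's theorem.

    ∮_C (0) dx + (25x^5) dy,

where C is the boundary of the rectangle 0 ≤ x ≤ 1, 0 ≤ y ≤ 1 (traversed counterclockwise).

Green's theorem converts the closed line integral into a double integral over the enclosed region D:

    ∮_C P dx + Q dy = ∬_D (∂Q/∂x - ∂P/∂y) dA.

Here P = 0, Q = 25x^5, so

    ∂Q/∂x = 125x^4,    ∂P/∂y = 0,
    ∂Q/∂x - ∂P/∂y = 125x^4.

D is the region 0 ≤ x ≤ 1, 0 ≤ y ≤ 1. Evaluating the double integral:

    ∬_D (125x^4) dA = ∫_0^{1} ∫_0^{1} (125x^4) dy dx.

Inner (y from 0 to 1): 125x^4.
Outer (x from 0 to 1): 25.

Therefore ∮_C P dx + Q dy = 25.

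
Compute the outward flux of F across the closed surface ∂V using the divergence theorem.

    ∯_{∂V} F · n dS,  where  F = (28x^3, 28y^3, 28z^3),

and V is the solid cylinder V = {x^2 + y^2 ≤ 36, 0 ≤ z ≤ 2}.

By the divergence theorem,

    ∯_{∂V} F · n dS = ∭_V (∇ · F) dV.

Compute the divergence:
    ∇ · F = ∂F_x/∂x + ∂F_y/∂y + ∂F_z/∂z = 84x^2 + 84y^2 + 84z^2.

In cylindrical coordinates, x = r cos(θ), y = r sin(θ), z = z, dV = r dr dθ dz, with 0 ≤ r ≤ 6, 0 ≤ θ ≤ 2π, 0 ≤ z ≤ 2.

The integrand, after substitution and multiplying by the volume element, becomes (84r^2 + 84z^2) · r, so

    ∭_V (∇·F) dV = ∫_0^{2π} ∫_0^{6} ∫_0^{2} (84r^2 + 84z^2) · r dz dr dθ.

Inner (z from 0 to 2): 168r^3 + 224r.
Middle (r from 0 to 6): 58464.
Outer (θ from 0 to 2π): 116928π.

Therefore ∯_{∂V} F · n dS = 116928π.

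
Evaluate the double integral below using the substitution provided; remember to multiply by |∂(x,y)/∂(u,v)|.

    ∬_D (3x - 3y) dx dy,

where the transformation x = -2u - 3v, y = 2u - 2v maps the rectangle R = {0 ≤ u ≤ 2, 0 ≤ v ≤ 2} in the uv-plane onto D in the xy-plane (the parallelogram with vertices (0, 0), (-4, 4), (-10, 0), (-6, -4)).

Compute the Jacobian determinant of (x, y) with respect to (u, v):

    ∂(x,y)/∂(u,v) = | -2  -3 | = (-2)(-2) - (-3)(2) = 10.
                   | 2  -2 |

Its absolute value is |J| = 10 (the area scaling factor).

Substituting x = -2u - 3v, y = 2u - 2v into the integrand,

    3x - 3y → -12u - 3v,

so the integral becomes

    ∬_R (-12u - 3v) · |J| du dv = ∫_0^2 ∫_0^2 (-120u - 30v) dv du.

Inner (v): -240u - 60.
Outer (u): -600.

Therefore ∬_D (3x - 3y) dx dy = -600.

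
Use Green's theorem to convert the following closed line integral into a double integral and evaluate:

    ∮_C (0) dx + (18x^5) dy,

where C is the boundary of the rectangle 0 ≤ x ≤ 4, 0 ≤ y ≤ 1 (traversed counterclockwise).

Green's theorem converts the closed line integral into a double integral over the enclosed region D:

    ∮_C P dx + Q dy = ∬_D (∂Q/∂x - ∂P/∂y) dA.

Here P = 0, Q = 18x^5, so

    ∂Q/∂x = 90x^4,    ∂P/∂y = 0,
    ∂Q/∂x - ∂P/∂y = 90x^4.

D is the region 0 ≤ x ≤ 4, 0 ≤ y ≤ 1. Evaluating the double integral:

    ∬_D (90x^4) dA = ∫_0^{4} ∫_0^{1} (90x^4) dy dx.

Inner (y from 0 to 1): 90x^4.
Outer (x from 0 to 4): 18432.

Therefore ∮_C P dx + Q dy = 18432.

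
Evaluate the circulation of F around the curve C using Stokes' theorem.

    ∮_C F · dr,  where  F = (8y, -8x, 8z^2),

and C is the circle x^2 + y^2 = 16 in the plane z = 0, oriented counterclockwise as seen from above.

Let S be the flat disk x^2 + y^2 ≤ 16 in the plane z = 0, with upward unit normal n̂ = ẑ. By Stokes' theorem,

    ∮_C F · dr = ∬_S (∇ × F) · n̂ dS = ∬_D (curl F)_z dA,

where D is the disk x^2 + y^2 ≤ 16.

Compute the curl of F = (8y, -8x, 8z^2):
    (∇ × F)_x = ∂F_z/∂y - ∂F_y/∂z = 0,
    (∇ × F)_y = ∂F_x/∂z - ∂F_z/∂x = 0,
    (∇ × F)_z = ∂F_y/∂x - ∂F_x/∂y = -16.

On z = 0, (curl F)_z = -16.

Convert to polar (x = r cos θ, y = r sin θ, dA = r dr dθ); the integrand becomes -16, so

    ∬_D (curl F)_z dA = ∫_0^{2π} ∫_0^{4} (-16) · r dr dθ.

Inner (r from 0 to 4): -128.
Outer (θ from 0 to 2π): -256π.

Therefore ∮_C F · dr = -256π.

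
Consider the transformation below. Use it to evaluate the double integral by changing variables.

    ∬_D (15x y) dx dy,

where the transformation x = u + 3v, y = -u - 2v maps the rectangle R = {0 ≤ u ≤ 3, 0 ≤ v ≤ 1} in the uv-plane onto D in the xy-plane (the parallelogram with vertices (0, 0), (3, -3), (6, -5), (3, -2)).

Compute the Jacobian determinant of (x, y) with respect to (u, v):

    ∂(x,y)/∂(u,v) = | 1  3 | = (1)(-2) - (3)(-1) = 1.
                   | -1  -2 |

Its absolute value is |J| = 1 (the area scaling factor).

Substituting x = u + 3v, y = -u - 2v into the integrand,

    15x y → -15u^2 - 75u v - 90v^2,

so the integral becomes

    ∬_R (-15u^2 - 75u v - 90v^2) · |J| du dv = ∫_0^3 ∫_0^1 (-15u^2 - 75u v - 90v^2) dv du.

Inner (v): -15u^2 - 75u/2 - 30.
Outer (u): -1575/4.

Therefore ∬_D (15x y) dx dy = -1575/4.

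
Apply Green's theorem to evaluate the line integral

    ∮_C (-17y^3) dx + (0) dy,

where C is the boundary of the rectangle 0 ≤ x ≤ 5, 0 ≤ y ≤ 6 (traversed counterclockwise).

Green's theorem converts the closed line integral into a double integral over the enclosed region D:

    ∮_C P dx + Q dy = ∬_D (∂Q/∂x - ∂P/∂y) dA.

Here P = -17y^3, Q = 0, so

    ∂Q/∂x = 0,    ∂P/∂y = -51y^2,
    ∂Q/∂x - ∂P/∂y = 51y^2.

D is the region 0 ≤ x ≤ 5, 0 ≤ y ≤ 6. Evaluating the double integral:

    ∬_D (51y^2) dA = ∫_0^{5} ∫_0^{6} (51y^2) dy dx.

Inner (y from 0 to 6): 3672.
Outer (x from 0 to 5): 18360.

Therefore ∮_C P dx + Q dy = 18360.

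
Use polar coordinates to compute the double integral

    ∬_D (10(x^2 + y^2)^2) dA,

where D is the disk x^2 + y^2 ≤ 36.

The region D is 0 ≤ r ≤ 6, 0 ≤ θ ≤ 2π in polar coordinates, where x = r cos(θ), y = r sin(θ), and dA = r dr dθ.

Under the substitution, the integrand becomes 10r^4, so

    ∬_D (10(x^2 + y^2)^2) dA = ∫_{0}^{2π} ∫_{0}^{6} (10r^4) · r dr dθ.

Inner integral (in r): ∫_{0}^{6} (10r^4) · r dr = 77760.

Outer integral (in θ): ∫_{0}^{2π} (77760) dθ = 155520π.

Therefore ∬_D (10(x^2 + y^2)^2) dA = 155520π.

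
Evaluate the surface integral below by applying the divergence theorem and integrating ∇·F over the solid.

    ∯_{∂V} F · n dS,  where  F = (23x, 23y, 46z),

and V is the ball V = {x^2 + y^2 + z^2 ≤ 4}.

By the divergence theorem,

    ∯_{∂V} F · n dS = ∭_V (∇ · F) dV.

Compute the divergence:
    ∇ · F = ∂F_x/∂x + ∂F_y/∂y + ∂F_z/∂z = 23 + 23 + 46 = 92.

In spherical coordinates, x = ρ sin(φ) cos(θ), y = ρ sin(φ) sin(θ), z = ρ cos(φ), dV = ρ^2 sin(φ) dρ dφ dθ, with 0 ≤ ρ ≤ 2, 0 ≤ φ ≤ π, 0 ≤ θ ≤ 2π.

The integrand, after substitution and multiplying by the volume element, becomes (92) · ρ^2 sin(φ), so

    ∭_V (∇·F) dV = ∫_0^{2π} ∫_0^{π} ∫_0^{2} (92) · ρ^2 sin(φ) dρ dφ dθ.

Inner (ρ from 0 to 2): 736sin(φ)/3.
Middle (φ from 0 to π): 1472/3.
Outer (θ from 0 to 2π): 2944π/3.

Therefore ∯_{∂V} F · n dS = 2944π/3.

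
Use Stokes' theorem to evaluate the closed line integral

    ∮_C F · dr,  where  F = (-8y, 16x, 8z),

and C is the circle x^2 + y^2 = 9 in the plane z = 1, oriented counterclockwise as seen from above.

Let S be the flat disk x^2 + y^2 ≤ 9 in the plane z = 1, with upward unit normal n̂ = ẑ. By Stokes' theorem,

    ∮_C F · dr = ∬_S (∇ × F) · n̂ dS = ∬_D (curl F)_z dA,

where D is the disk x^2 + y^2 ≤ 9.

Compute the curl of F = (-8y, 16x, 8z):
    (∇ × F)_x = ∂F_z/∂y - ∂F_y/∂z = 0,
    (∇ × F)_y = ∂F_x/∂z - ∂F_z/∂x = 0,
    (∇ × F)_z = ∂F_y/∂x - ∂F_x/∂y = 24.

On z = 1, (curl F)_z = 24.

Convert to polar (x = r cos θ, y = r sin θ, dA = r dr dθ); the integrand becomes 24, so

    ∬_D (curl F)_z dA = ∫_0^{2π} ∫_0^{3} (24) · r dr dθ.

Inner (r from 0 to 3): 108.
Outer (θ from 0 to 2π): 216π.

Therefore ∮_C F · dr = 216π.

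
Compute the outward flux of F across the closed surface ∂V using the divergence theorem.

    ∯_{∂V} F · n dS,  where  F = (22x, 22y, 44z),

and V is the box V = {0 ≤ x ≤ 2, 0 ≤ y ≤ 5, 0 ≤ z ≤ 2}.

By the divergence theorem,

    ∯_{∂V} F · n dS = ∭_V (∇ · F) dV.

Compute the divergence:
    ∇ · F = ∂F_x/∂x + ∂F_y/∂y + ∂F_z/∂z = 22 + 22 + 44 = 88.

V is a rectangular box, so dV = dx dy dz with 0 ≤ x ≤ 2, 0 ≤ y ≤ 5, 0 ≤ z ≤ 2.

Integrate (88) over V as an iterated integral:

    ∭_V (∇·F) dV = ∫_0^{2} ∫_0^{5} ∫_0^{2} (88) dz dy dx.

Inner (z from 0 to 2): 176.
Middle (y from 0 to 5): 880.
Outer (x from 0 to 2): 1760.

Therefore ∯_{∂V} F · n dS = 1760.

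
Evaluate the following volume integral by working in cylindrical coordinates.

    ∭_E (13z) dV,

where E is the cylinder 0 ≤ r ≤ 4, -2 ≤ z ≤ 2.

In cylindrical coordinates, x = r cos(θ), y = r sin(θ), z = z, and dV = r dr dθ dz.

The integrand becomes 13z, so

    ∭_E (13z) dV = ∫_{0}^{2π} ∫_{0}^{4} ∫_{-2}^{2} (13z) · r dz dr dθ.

Inner (z): 0.
Middle (r from 0 to 4): 0.
Outer (θ): 0.

Therefore the triple integral equals 0.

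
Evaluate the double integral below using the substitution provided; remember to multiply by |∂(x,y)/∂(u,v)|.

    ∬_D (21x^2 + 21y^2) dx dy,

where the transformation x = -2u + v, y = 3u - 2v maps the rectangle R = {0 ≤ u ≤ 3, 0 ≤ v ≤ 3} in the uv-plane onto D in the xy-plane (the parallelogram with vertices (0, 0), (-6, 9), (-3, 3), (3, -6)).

Compute the Jacobian determinant of (x, y) with respect to (u, v):

    ∂(x,y)/∂(u,v) = | -2  1 | = (-2)(-2) - (1)(3) = 1.
                   | 3  -2 |

Its absolute value is |J| = 1 (the area scaling factor).

Substituting x = -2u + v, y = 3u - 2v into the integrand,

    21x^2 + 21y^2 → 273u^2 - 336u v + 105v^2,

so the integral becomes

    ∬_R (273u^2 - 336u v + 105v^2) · |J| du dv = ∫_0^3 ∫_0^3 (273u^2 - 336u v + 105v^2) dv du.

Inner (v): 819u^2 - 1512u + 945.
Outer (u): 3402.

Therefore ∬_D (21x^2 + 21y^2) dx dy = 3402.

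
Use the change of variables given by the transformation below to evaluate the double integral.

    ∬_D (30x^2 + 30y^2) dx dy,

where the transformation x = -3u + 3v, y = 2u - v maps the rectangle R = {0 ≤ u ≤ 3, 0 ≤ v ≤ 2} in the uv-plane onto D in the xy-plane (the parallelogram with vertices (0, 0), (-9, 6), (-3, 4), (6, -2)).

Compute the Jacobian determinant of (x, y) with respect to (u, v):

    ∂(x,y)/∂(u,v) = | -3  3 | = (-3)(-1) - (3)(2) = -3.
                   | 2  -1 |

Its absolute value is |J| = 3 (the area scaling factor).

Substituting x = -3u + 3v, y = 2u - v into the integrand,

    30x^2 + 30y^2 → 390u^2 - 660u v + 300v^2,

so the integral becomes

    ∬_R (390u^2 - 660u v + 300v^2) · |J| du dv = ∫_0^3 ∫_0^2 (1170u^2 - 1980u v + 900v^2) dv du.

Inner (v): 2340u^2 - 3960u + 2400.
Outer (u): 10440.

Therefore ∬_D (30x^2 + 30y^2) dx dy = 10440.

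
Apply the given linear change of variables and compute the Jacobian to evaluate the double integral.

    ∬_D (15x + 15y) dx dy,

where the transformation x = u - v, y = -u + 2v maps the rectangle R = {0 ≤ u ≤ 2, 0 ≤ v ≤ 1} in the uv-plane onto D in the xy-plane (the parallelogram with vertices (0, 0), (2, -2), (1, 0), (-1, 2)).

Compute the Jacobian determinant of (x, y) with respect to (u, v):

    ∂(x,y)/∂(u,v) = | 1  -1 | = (1)(2) - (-1)(-1) = 1.
                   | -1  2 |

Its absolute value is |J| = 1 (the area scaling factor).

Substituting x = u - v, y = -u + 2v into the integrand,

    15x + 15y → 15v,

so the integral becomes

    ∬_R (15v) · |J| du dv = ∫_0^2 ∫_0^1 (15v) dv du.

Inner (v): 15/2.
Outer (u): 15.

Therefore ∬_D (15x + 15y) dx dy = 15.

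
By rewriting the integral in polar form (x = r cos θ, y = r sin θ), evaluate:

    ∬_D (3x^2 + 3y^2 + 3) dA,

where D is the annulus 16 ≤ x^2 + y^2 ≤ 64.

The region D is 4 ≤ r ≤ 8, 0 ≤ θ ≤ 2π in polar coordinates, where x = r cos(θ), y = r sin(θ), and dA = r dr dθ.

Under the substitution, the integrand becomes 3r^2 + 3, so

    ∬_D (3x^2 + 3y^2 + 3) dA = ∫_{0}^{2π} ∫_{4}^{8} (3r^2 + 3) · r dr dθ.

Inner integral (in r): ∫_{4}^{8} (3r^2 + 3) · r dr = 2952.

Outer integral (in θ): ∫_{0}^{2π} (2952) dθ = 5904π.

Therefore ∬_D (3x^2 + 3y^2 + 3) dA = 5904π.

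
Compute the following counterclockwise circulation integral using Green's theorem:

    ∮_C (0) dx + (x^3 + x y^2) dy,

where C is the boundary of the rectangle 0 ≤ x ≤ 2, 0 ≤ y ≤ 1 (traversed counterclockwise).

Green's theorem converts the closed line integral into a double integral over the enclosed region D:

    ∮_C P dx + Q dy = ∬_D (∂Q/∂x - ∂P/∂y) dA.

Here P = 0, Q = x^3 + x y^2, so

    ∂Q/∂x = 3x^2 + y^2,    ∂P/∂y = 0,
    ∂Q/∂x - ∂P/∂y = 3x^2 + y^2.

D is the region 0 ≤ x ≤ 2, 0 ≤ y ≤ 1. Evaluating the double integral:

    ∬_D (3x^2 + y^2) dA = ∫_0^{2} ∫_0^{1} (3x^2 + y^2) dy dx.

Inner (y from 0 to 1): 3x^2 + 1/3.
Outer (x from 0 to 2): 26/3.

Therefore ∮_C P dx + Q dy = 26/3.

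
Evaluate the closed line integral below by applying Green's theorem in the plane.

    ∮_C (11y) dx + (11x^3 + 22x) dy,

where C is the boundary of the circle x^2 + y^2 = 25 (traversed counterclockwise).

Green's theorem converts the closed line integral into a double integral over the enclosed region D:

    ∮_C P dx + Q dy = ∬_D (∂Q/∂x - ∂P/∂y) dA.

Here P = 11y, Q = 11x^3 + 22x, so

    ∂Q/∂x = 33x^2 + 22,    ∂P/∂y = 11,
    ∂Q/∂x - ∂P/∂y = 33x^2 + 11.

D is the region x^2 + y^2 ≤ 25. Evaluating the double integral:

In polar coordinates (x = r cos θ, y = r sin θ, dA = r dr dθ) the integrand becomes 33r^2cos(θ)^2 + 11, so

    ∬_D (33x^2 + 11) dA = ∫_0^{2π} ∫_0^{5} (33r^2cos(θ)^2 + 11) · r dr dθ.

Inner (r from 0 to 5): 20625cos(θ)^2/4 + 275/2.
Outer (θ from 0 to 2π): 21725π/4.

Therefore ∮_C P dx + Q dy = 21725π/4.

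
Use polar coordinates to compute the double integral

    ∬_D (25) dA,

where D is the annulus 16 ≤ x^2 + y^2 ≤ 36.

The region D is 4 ≤ r ≤ 6, 0 ≤ θ ≤ 2π in polar coordinates, where x = r cos(θ), y = r sin(θ), and dA = r dr dθ.

Under the substitution, the integrand becomes 25, so

    ∬_D (25) dA = ∫_{0}^{2π} ∫_{4}^{6} (25) · r dr dθ.

Inner integral (in r): ∫_{4}^{6} (25) · r dr = 250.

Outer integral (in θ): ∫_{0}^{2π} (250) dθ = 500π.

Therefore ∬_D (25) dA = 500π.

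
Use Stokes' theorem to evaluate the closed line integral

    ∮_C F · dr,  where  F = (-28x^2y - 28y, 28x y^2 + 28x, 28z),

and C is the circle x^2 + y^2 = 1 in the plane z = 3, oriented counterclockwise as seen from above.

Let S be the flat disk x^2 + y^2 ≤ 1 in the plane z = 3, with upward unit normal n̂ = ẑ. By Stokes' theorem,

    ∮_C F · dr = ∬_S (∇ × F) · n̂ dS = ∬_D (curl F)_z dA,

where D is the disk x^2 + y^2 ≤ 1.

Compute the curl of F = (-28x^2y - 28y, 28x y^2 + 28x, 28z):
    (∇ × F)_x = ∂F_z/∂y - ∂F_y/∂z = 0,
    (∇ × F)_y = ∂F_x/∂z - ∂F_z/∂x = 0,
    (∇ × F)_z = ∂F_y/∂x - ∂F_x/∂y = 28x^2 + 28y^2 + 56.

On z = 3, (curl F)_z = 28x^2 + 28y^2 + 56.

Convert to polar (x = r cos θ, y = r sin θ, dA = r dr dθ); the integrand becomes 28r^2 + 56, so

    ∬_D (curl F)_z dA = ∫_0^{2π} ∫_0^{1} (28r^2 + 56) · r dr dθ.

Inner (r from 0 to 1): 35.
Outer (θ from 0 to 2π): 70π.

Therefore ∮_C F · dr = 70π.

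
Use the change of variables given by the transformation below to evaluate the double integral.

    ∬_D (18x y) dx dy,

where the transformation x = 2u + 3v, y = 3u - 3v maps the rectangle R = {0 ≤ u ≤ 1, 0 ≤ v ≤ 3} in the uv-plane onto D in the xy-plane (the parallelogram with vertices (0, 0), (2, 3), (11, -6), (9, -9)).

Compute the Jacobian determinant of (x, y) with respect to (u, v):

    ∂(x,y)/∂(u,v) = | 2  3 | = (2)(-3) - (3)(3) = -15.
                   | 3  -3 |

Its absolute value is |J| = 15 (the area scaling factor).

Substituting x = 2u + 3v, y = 3u - 3v into the integrand,

    18x y → 108u^2 + 54u v - 162v^2,

so the integral becomes

    ∬_R (108u^2 + 54u v - 162v^2) · |J| du dv = ∫_0^1 ∫_0^3 (1620u^2 + 810u v - 2430v^2) dv du.

Inner (v): 4860u^2 + 3645u - 21870.
Outer (u): -36855/2.

Therefore ∬_D (18x y) dx dy = -36855/2.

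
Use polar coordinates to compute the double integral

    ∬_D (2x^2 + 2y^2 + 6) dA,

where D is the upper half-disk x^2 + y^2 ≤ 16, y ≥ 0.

The region D is 0 ≤ r ≤ 4, 0 ≤ θ ≤ π in polar coordinates, where x = r cos(θ), y = r sin(θ), and dA = r dr dθ.

Under the substitution, the integrand becomes 2r^2 + 6, so

    ∬_D (2x^2 + 2y^2 + 6) dA = ∫_{0}^{π} ∫_{0}^{4} (2r^2 + 6) · r dr dθ.

Inner integral (in r): ∫_{0}^{4} (2r^2 + 6) · r dr = 176.

Outer integral (in θ): ∫_{0}^{π} (176) dθ = 176π.

Therefore ∬_D (2x^2 + 2y^2 + 6) dA = 176π.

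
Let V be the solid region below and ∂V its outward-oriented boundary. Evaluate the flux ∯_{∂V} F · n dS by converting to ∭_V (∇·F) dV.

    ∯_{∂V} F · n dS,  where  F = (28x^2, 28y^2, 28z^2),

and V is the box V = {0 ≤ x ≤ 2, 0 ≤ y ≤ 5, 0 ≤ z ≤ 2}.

By the divergence theorem,

    ∯_{∂V} F · n dS = ∭_V (∇ · F) dV.

Compute the divergence:
    ∇ · F = ∂F_x/∂x + ∂F_y/∂y + ∂F_z/∂z = 56x + 56y + 56z.

V is a rectangular box, so dV = dx dy dz with 0 ≤ x ≤ 2, 0 ≤ y ≤ 5, 0 ≤ z ≤ 2.

Integrate (56x + 56y + 56z) over V as an iterated integral:

    ∭_V (∇·F) dV = ∫_0^{2} ∫_0^{5} ∫_0^{2} (56x + 56y + 56z) dz dy dx.

Inner (z from 0 to 2): 112x + 112y + 112.
Middle (y from 0 to 5): 560x + 1960.
Outer (x from 0 to 2): 5040.

Therefore ∯_{∂V} F · n dS = 5040.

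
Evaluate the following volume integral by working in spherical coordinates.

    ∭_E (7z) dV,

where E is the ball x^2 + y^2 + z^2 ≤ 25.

In spherical coordinates, x = ρ sin(φ) cos(θ), y = ρ sin(φ) sin(θ), z = ρ cos(φ), and dV = ρ^2 sin(φ) dρ dφ dθ.

The integrand becomes 7ρ cos(φ), so

    ∭_E (7z) dV = ∫_{0}^{2π} ∫_{0}^{π} ∫_{0}^{5} (7ρ cos(φ)) · ρ^2 sin(φ) dρ dφ dθ.

Inner (ρ): 4375sin(2φ)/8.
Middle (φ): 0.
Outer (θ): 0.

Therefore the triple integral equals 0.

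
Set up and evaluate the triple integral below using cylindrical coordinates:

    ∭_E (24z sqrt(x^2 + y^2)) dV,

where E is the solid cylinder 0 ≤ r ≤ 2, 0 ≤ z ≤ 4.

In cylindrical coordinates, x = r cos(θ), y = r sin(θ), z = z, and dV = r dr dθ dz.

The integrand becomes 24r z, so

    ∭_E (24z sqrt(x^2 + y^2)) dV = ∫_{0}^{2π} ∫_{0}^{2} ∫_{0}^{4} (24r z) · r dz dr dθ.

Inner (z): 192r^2.
Middle (r from 0 to 2): 512.
Outer (θ): 1024π.

Therefore the triple integral equals 1024π.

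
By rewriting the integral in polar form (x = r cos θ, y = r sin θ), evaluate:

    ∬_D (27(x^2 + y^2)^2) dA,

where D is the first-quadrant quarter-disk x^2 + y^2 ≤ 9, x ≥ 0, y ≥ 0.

The region D is 0 ≤ r ≤ 3, 0 ≤ θ ≤ π/2 in polar coordinates, where x = r cos(θ), y = r sin(θ), and dA = r dr dθ.

Under the substitution, the integrand becomes 27r^4, so

    ∬_D (27(x^2 + y^2)^2) dA = ∫_{0}^{π/2} ∫_{0}^{3} (27r^4) · r dr dθ.

Inner integral (in r): ∫_{0}^{3} (27r^4) · r dr = 6561/2.

Outer integral (in θ): ∫_{0}^{π/2} (6561/2) dθ = 6561π/4.

Therefore ∬_D (27(x^2 + y^2)^2) dA = 6561π/4.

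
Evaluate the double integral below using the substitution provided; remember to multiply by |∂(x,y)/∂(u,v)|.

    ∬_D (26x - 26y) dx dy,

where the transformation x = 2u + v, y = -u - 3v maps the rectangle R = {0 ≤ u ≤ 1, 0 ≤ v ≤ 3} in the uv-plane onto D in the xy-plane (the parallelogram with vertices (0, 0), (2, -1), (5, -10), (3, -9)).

Compute the Jacobian determinant of (x, y) with respect to (u, v):

    ∂(x,y)/∂(u,v) = | 2  1 | = (2)(-3) - (1)(-1) = -5.
                   | -1  -3 |

Its absolute value is |J| = 5 (the area scaling factor).

Substituting x = 2u + v, y = -u - 3v into the integrand,

    26x - 26y → 78u + 104v,

so the integral becomes

    ∬_R (78u + 104v) · |J| du dv = ∫_0^1 ∫_0^3 (390u + 520v) dv du.

Inner (v): 1170u + 2340.
Outer (u): 2925.

Therefore ∬_D (26x - 26y) dx dy = 2925.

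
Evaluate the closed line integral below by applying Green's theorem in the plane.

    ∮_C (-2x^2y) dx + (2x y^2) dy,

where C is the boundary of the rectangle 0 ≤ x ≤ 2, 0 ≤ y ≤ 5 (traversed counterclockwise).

Green's theorem converts the closed line integral into a double integral over the enclosed region D:

    ∮_C P dx + Q dy = ∬_D (∂Q/∂x - ∂P/∂y) dA.

Here P = -2x^2y, Q = 2x y^2, so

    ∂Q/∂x = 2y^2,    ∂P/∂y = -2x^2,
    ∂Q/∂x - ∂P/∂y = 2x^2 + 2y^2.

D is the region 0 ≤ x ≤ 2, 0 ≤ y ≤ 5. Evaluating the double integral:

    ∬_D (2x^2 + 2y^2) dA = ∫_0^{2} ∫_0^{5} (2x^2 + 2y^2) dy dx.

Inner (y from 0 to 5): 10x^2 + 250/3.
Outer (x from 0 to 2): 580/3.

Therefore ∮_C P dx + Q dy = 580/3.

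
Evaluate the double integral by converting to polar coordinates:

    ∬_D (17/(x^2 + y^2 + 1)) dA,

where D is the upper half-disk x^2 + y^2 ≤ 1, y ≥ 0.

The region D is 0 ≤ r ≤ 1, 0 ≤ θ ≤ π in polar coordinates, where x = r cos(θ), y = r sin(θ), and dA = r dr dθ.

Under the substitution, the integrand becomes 17/(r^2 + 1), so

    ∬_D (17/(x^2 + y^2 + 1)) dA = ∫_{0}^{π} ∫_{0}^{1} (17/(r^2 + 1)) · r dr dθ.

Inner integral (in r): ∫_{0}^{1} (17/(r^2 + 1)) · r dr = 17log(2)/2.

Outer integral (in θ): ∫_{0}^{π} (17log(2)/2) dθ = 17π log(2)/2.

Therefore ∬_D (17/(x^2 + y^2 + 1)) dA = 17π log(2)/2.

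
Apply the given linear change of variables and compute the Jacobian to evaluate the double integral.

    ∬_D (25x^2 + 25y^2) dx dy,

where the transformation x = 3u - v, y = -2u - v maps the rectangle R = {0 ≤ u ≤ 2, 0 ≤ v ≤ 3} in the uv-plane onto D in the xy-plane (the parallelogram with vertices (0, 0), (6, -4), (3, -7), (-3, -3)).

Compute the Jacobian determinant of (x, y) with respect to (u, v):

    ∂(x,y)/∂(u,v) = | 3  -1 | = (3)(-1) - (-1)(-2) = -5.
                   | -2  -1 |

Its absolute value is |J| = 5 (the area scaling factor).

Substituting x = 3u - v, y = -2u - v into the integrand,

    25x^2 + 25y^2 → 325u^2 - 50u v + 50v^2,

so the integral becomes

    ∬_R (325u^2 - 50u v + 50v^2) · |J| du dv = ∫_0^2 ∫_0^3 (1625u^2 - 250u v + 250v^2) dv du.

Inner (v): 4875u^2 - 1125u + 2250.
Outer (u): 15250.

Therefore ∬_D (25x^2 + 25y^2) dx dy = 15250.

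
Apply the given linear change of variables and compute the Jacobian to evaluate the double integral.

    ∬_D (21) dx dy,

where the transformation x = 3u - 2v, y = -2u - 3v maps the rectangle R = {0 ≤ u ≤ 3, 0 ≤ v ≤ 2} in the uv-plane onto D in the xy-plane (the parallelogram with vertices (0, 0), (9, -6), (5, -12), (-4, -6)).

Compute the Jacobian determinant of (x, y) with respect to (u, v):

    ∂(x,y)/∂(u,v) = | 3  -2 | = (3)(-3) - (-2)(-2) = -13.
                   | -2  -3 |

Its absolute value is |J| = 13 (the area scaling factor).

Substituting x = 3u - 2v, y = -2u - 3v into the integrand,

    21 → 21,

so the integral becomes

    ∬_R (21) · |J| du dv = ∫_0^3 ∫_0^2 (273) dv du.

Inner (v): 546.
Outer (u): 1638.

Therefore ∬_D (21) dx dy = 1638.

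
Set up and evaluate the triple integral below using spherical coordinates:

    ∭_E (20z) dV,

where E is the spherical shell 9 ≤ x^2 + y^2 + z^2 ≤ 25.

In spherical coordinates, x = ρ sin(φ) cos(θ), y = ρ sin(φ) sin(θ), z = ρ cos(φ), and dV = ρ^2 sin(φ) dρ dφ dθ.

The integrand becomes 20ρ cos(φ), so

    ∭_E (20z) dV = ∫_{0}^{2π} ∫_{0}^{π} ∫_{3}^{5} (20ρ cos(φ)) · ρ^2 sin(φ) dρ dφ dθ.

Inner (ρ): 1360sin(2φ).
Middle (φ): 0.
Outer (θ): 0.

Therefore the triple integral equals 0.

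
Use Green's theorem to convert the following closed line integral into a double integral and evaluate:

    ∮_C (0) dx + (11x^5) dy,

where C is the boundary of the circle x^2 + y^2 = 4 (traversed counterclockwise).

Green's theorem converts the closed line integral into a double integral over the enclosed region D:

    ∮_C P dx + Q dy = ∬_D (∂Q/∂x - ∂P/∂y) dA.

Here P = 0, Q = 11x^5, so

    ∂Q/∂x = 55x^4,    ∂P/∂y = 0,
    ∂Q/∂x - ∂P/∂y = 55x^4.

D is the region x^2 + y^2 ≤ 4. Evaluating the double integral:

In polar coordinates (x = r cos θ, y = r sin θ, dA = r dr dθ) the integrand becomes 55r^4cos(θ)^4, so

    ∬_D (55x^4) dA = ∫_0^{2π} ∫_0^{2} (55r^4cos(θ)^4) · r dr dθ.

Inner (r from 0 to 2): 1760cos(θ)^4/3.
Outer (θ from 0 to 2π): 440π.

Therefore ∮_C P dx + Q dy = 440π.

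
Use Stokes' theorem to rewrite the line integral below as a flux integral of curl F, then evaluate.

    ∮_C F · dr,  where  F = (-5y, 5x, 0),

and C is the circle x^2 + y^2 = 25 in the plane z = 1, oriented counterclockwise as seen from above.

Let S be the flat disk x^2 + y^2 ≤ 25 in the plane z = 1, with upward unit normal n̂ = ẑ. By Stokes' theorem,

    ∮_C F · dr = ∬_S (∇ × F) · n̂ dS = ∬_D (curl F)_z dA,

where D is the disk x^2 + y^2 ≤ 25.

Compute the curl of F = (-5y, 5x, 0):
    (∇ × F)_x = ∂F_z/∂y - ∂F_y/∂z = 0,
    (∇ × F)_y = ∂F_x/∂z - ∂F_z/∂x = 0,
    (∇ × F)_z = ∂F_y/∂x - ∂F_x/∂y = 10.

On z = 1, (curl F)_z = 10.

Convert to polar (x = r cos θ, y = r sin θ, dA = r dr dθ); the integrand becomes 10, so

    ∬_D (curl F)_z dA = ∫_0^{2π} ∫_0^{5} (10) · r dr dθ.

Inner (r from 0 to 5): 125.
Outer (θ from 0 to 2π): 250π.

Therefore ∮_C F · dr = 250π.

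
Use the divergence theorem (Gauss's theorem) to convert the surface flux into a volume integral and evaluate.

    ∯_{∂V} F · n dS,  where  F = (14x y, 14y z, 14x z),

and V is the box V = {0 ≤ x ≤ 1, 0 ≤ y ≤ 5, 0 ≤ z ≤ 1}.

By the divergence theorem,

    ∯_{∂V} F · n dS = ∭_V (∇ · F) dV.

Compute the divergence:
    ∇ · F = ∂F_x/∂x + ∂F_y/∂y + ∂F_z/∂z = 14y + 14z + 14x = 14x + 14y + 14z.

V is a rectangular box, so dV = dx dy dz with 0 ≤ x ≤ 1, 0 ≤ y ≤ 5, 0 ≤ z ≤ 1.

Integrate (14x + 14y + 14z) over V as an iterated integral:

    ∭_V (∇·F) dV = ∫_0^{1} ∫_0^{5} ∫_0^{1} (14x + 14y + 14z) dz dy dx.

Inner (z from 0 to 1): 14x + 14y + 7.
Middle (y from 0 to 5): 70x + 210.
Outer (x from 0 to 1): 245.

Therefore ∯_{∂V} F · n dS = 245.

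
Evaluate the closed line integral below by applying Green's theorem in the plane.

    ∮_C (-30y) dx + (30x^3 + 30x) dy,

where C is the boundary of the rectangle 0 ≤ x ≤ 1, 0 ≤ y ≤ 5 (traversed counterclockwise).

Green's theorem converts the closed line integral into a double integral over the enclosed region D:

    ∮_C P dx + Q dy = ∬_D (∂Q/∂x - ∂P/∂y) dA.

Here P = -30y, Q = 30x^3 + 30x, so

    ∂Q/∂x = 90x^2 + 30,    ∂P/∂y = -30,
    ∂Q/∂x - ∂P/∂y = 90x^2 + 60.

D is the region 0 ≤ x ≤ 1, 0 ≤ y ≤ 5. Evaluating the double integral:

    ∬_D (90x^2 + 60) dA = ∫_0^{1} ∫_0^{5} (90x^2 + 60) dy dx.

Inner (y from 0 to 5): 450x^2 + 300.
Outer (x from 0 to 1): 450.

Therefore ∮_C P dx + Q dy = 450.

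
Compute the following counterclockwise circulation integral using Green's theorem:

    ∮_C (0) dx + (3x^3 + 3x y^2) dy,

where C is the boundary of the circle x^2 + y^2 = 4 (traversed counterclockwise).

Green's theorem converts the closed line integral into a double integral over the enclosed region D:

    ∮_C P dx + Q dy = ∬_D (∂Q/∂x - ∂P/∂y) dA.

Here P = 0, Q = 3x^3 + 3x y^2, so

    ∂Q/∂x = 9x^2 + 3y^2,    ∂P/∂y = 0,
    ∂Q/∂x - ∂P/∂y = 9x^2 + 3y^2.

D is the region x^2 + y^2 ≤ 4. Evaluating the double integral:

In polar coordinates (x = r cos θ, y = r sin θ, dA = r dr dθ) the integrand becomes 3r^2(cos(2θ) + 2), so

    ∬_D (9x^2 + 3y^2) dA = ∫_0^{2π} ∫_0^{2} (3r^2(cos(2θ) + 2)) · r dr dθ.

Inner (r from 0 to 2): 12cos(2θ) + 24.
Outer (θ from 0 to 2π): 48π.

Therefore ∮_C P dx + Q dy = 48π.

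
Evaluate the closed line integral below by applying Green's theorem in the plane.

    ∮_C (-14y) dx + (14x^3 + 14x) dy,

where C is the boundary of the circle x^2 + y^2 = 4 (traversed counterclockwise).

Green's theorem converts the closed line integral into a double integral over the enclosed region D:

    ∮_C P dx + Q dy = ∬_D (∂Q/∂x - ∂P/∂y) dA.

Here P = -14y, Q = 14x^3 + 14x, so

    ∂Q/∂x = 42x^2 + 14,    ∂P/∂y = -14,
    ∂Q/∂x - ∂P/∂y = 42x^2 + 28.

D is the region x^2 + y^2 ≤ 4. Evaluating the double integral:

In polar coordinates (x = r cos θ, y = r sin θ, dA = r dr dθ) the integrand becomes 42r^2cos(θ)^2 + 28, so

    ∬_D (42x^2 + 28) dA = ∫_0^{2π} ∫_0^{2} (42r^2cos(θ)^2 + 28) · r dr dθ.

Inner (r from 0 to 2): 168cos(θ)^2 + 56.
Outer (θ from 0 to 2π): 280π.

Therefore ∮_C P dx + Q dy = 280π.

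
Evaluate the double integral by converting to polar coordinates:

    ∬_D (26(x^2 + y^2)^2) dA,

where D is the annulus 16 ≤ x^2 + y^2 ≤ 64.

The region D is 4 ≤ r ≤ 8, 0 ≤ θ ≤ 2π in polar coordinates, where x = r cos(θ), y = r sin(θ), and dA = r dr dθ.

Under the substitution, the integrand becomes 26r^4, so

    ∬_D (26(x^2 + y^2)^2) dA = ∫_{0}^{2π} ∫_{4}^{8} (26r^4) · r dr dθ.

Inner integral (in r): ∫_{4}^{8} (26r^4) · r dr = 1118208.

Outer integral (in θ): ∫_{0}^{2π} (1118208) dθ = 2236416π.

Therefore ∬_D (26(x^2 + y^2)^2) dA = 2236416π.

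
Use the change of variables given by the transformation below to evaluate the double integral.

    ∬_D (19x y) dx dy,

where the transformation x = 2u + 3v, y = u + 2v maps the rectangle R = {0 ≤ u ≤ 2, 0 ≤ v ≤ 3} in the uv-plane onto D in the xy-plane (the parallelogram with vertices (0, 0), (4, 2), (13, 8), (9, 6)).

Compute the Jacobian determinant of (x, y) with respect to (u, v):

    ∂(x,y)/∂(u,v) = | 2  3 | = (2)(2) - (3)(1) = 1.
                   | 1  2 |

Its absolute value is |J| = 1 (the area scaling factor).

Substituting x = 2u + 3v, y = u + 2v into the integrand,

    19x y → 38u^2 + 133u v + 114v^2,

so the integral becomes

    ∬_R (38u^2 + 133u v + 114v^2) · |J| du dv = ∫_0^2 ∫_0^3 (38u^2 + 133u v + 114v^2) dv du.

Inner (v): 114u^2 + 1197u/2 + 1026.
Outer (u): 3553.

Therefore ∬_D (19x y) dx dy = 3553.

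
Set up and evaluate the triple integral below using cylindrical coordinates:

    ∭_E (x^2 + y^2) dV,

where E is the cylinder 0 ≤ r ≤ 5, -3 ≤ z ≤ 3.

In cylindrical coordinates, x = r cos(θ), y = r sin(θ), z = z, and dV = r dr dθ dz.

The integrand becomes r^2, so

    ∭_E (x^2 + y^2) dV = ∫_{0}^{2π} ∫_{0}^{5} ∫_{-3}^{3} (r^2) · r dz dr dθ.

Inner (z): 6r^3.
Middle (r from 0 to 5): 1875/2.
Outer (θ): 1875π.

Therefore the triple integral equals 1875π.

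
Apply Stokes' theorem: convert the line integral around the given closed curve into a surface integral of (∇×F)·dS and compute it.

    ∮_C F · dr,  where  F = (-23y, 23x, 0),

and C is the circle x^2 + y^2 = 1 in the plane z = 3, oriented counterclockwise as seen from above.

Let S be the flat disk x^2 + y^2 ≤ 1 in the plane z = 3, with upward unit normal n̂ = ẑ. By Stokes' theorem,

    ∮_C F · dr = ∬_S (∇ × F) · n̂ dS = ∬_D (curl F)_z dA,

where D is the disk x^2 + y^2 ≤ 1.

Compute the curl of F = (-23y, 23x, 0):
    (∇ × F)_x = ∂F_z/∂y - ∂F_y/∂z = 0,
    (∇ × F)_y = ∂F_x/∂z - ∂F_z/∂x = 0,
    (∇ × F)_z = ∂F_y/∂x - ∂F_x/∂y = 46.

On z = 3, (curl F)_z = 46.

Convert to polar (x = r cos θ, y = r sin θ, dA = r dr dθ); the integrand becomes 46, so

    ∬_D (curl F)_z dA = ∫_0^{2π} ∫_0^{1} (46) · r dr dθ.

Inner (r from 0 to 1): 23.
Outer (θ from 0 to 2π): 46π.

Therefore ∮_C F · dr = 46π.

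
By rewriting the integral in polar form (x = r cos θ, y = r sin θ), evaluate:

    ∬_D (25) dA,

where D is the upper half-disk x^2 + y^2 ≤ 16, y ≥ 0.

The region D is 0 ≤ r ≤ 4, 0 ≤ θ ≤ π in polar coordinates, where x = r cos(θ), y = r sin(θ), and dA = r dr dθ.

Under the substitution, the integrand becomes 25, so

    ∬_D (25) dA = ∫_{0}^{π} ∫_{0}^{4} (25) · r dr dθ.

Inner integral (in r): ∫_{0}^{4} (25) · r dr = 200.

Outer integral (in θ): ∫_{0}^{π} (200) dθ = 200π.

Therefore ∬_D (25) dA = 200π.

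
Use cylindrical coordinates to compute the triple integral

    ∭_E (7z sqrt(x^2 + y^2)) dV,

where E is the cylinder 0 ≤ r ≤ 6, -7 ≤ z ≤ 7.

In cylindrical coordinates, x = r cos(θ), y = r sin(θ), z = z, and dV = r dr dθ dz.

The integrand becomes 7r z, so

    ∭_E (7z sqrt(x^2 + y^2)) dV = ∫_{0}^{2π} ∫_{0}^{6} ∫_{-7}^{7} (7r z) · r dz dr dθ.

Inner (z): 0.
Middle (r from 0 to 6): 0.
Outer (θ): 0.

Therefore the triple integral equals 0.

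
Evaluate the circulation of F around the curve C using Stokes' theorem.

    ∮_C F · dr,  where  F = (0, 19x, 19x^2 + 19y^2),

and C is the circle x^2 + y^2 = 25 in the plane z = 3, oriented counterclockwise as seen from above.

Let S be the flat disk x^2 + y^2 ≤ 25 in the plane z = 3, with upward unit normal n̂ = ẑ. By Stokes' theorem,

    ∮_C F · dr = ∬_S (∇ × F) · n̂ dS = ∬_D (curl F)_z dA,

where D is the disk x^2 + y^2 ≤ 25.

Compute the curl of F = (0, 19x, 19x^2 + 19y^2):
    (∇ × F)_x = ∂F_z/∂y - ∂F_y/∂z = 38y,
    (∇ × F)_y = ∂F_x/∂z - ∂F_z/∂x = -38x,
    (∇ × F)_z = ∂F_y/∂x - ∂F_x/∂y = 19.

On z = 3, (curl F)_z = 19.

Convert to polar (x = r cos θ, y = r sin θ, dA = r dr dθ); the integrand becomes 19, so

    ∬_D (curl F)_z dA = ∫_0^{2π} ∫_0^{5} (19) · r dr dθ.

Inner (r from 0 to 5): 475/2.
Outer (θ from 0 to 2π): 475π.

Therefore ∮_C F · dr = 475π.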